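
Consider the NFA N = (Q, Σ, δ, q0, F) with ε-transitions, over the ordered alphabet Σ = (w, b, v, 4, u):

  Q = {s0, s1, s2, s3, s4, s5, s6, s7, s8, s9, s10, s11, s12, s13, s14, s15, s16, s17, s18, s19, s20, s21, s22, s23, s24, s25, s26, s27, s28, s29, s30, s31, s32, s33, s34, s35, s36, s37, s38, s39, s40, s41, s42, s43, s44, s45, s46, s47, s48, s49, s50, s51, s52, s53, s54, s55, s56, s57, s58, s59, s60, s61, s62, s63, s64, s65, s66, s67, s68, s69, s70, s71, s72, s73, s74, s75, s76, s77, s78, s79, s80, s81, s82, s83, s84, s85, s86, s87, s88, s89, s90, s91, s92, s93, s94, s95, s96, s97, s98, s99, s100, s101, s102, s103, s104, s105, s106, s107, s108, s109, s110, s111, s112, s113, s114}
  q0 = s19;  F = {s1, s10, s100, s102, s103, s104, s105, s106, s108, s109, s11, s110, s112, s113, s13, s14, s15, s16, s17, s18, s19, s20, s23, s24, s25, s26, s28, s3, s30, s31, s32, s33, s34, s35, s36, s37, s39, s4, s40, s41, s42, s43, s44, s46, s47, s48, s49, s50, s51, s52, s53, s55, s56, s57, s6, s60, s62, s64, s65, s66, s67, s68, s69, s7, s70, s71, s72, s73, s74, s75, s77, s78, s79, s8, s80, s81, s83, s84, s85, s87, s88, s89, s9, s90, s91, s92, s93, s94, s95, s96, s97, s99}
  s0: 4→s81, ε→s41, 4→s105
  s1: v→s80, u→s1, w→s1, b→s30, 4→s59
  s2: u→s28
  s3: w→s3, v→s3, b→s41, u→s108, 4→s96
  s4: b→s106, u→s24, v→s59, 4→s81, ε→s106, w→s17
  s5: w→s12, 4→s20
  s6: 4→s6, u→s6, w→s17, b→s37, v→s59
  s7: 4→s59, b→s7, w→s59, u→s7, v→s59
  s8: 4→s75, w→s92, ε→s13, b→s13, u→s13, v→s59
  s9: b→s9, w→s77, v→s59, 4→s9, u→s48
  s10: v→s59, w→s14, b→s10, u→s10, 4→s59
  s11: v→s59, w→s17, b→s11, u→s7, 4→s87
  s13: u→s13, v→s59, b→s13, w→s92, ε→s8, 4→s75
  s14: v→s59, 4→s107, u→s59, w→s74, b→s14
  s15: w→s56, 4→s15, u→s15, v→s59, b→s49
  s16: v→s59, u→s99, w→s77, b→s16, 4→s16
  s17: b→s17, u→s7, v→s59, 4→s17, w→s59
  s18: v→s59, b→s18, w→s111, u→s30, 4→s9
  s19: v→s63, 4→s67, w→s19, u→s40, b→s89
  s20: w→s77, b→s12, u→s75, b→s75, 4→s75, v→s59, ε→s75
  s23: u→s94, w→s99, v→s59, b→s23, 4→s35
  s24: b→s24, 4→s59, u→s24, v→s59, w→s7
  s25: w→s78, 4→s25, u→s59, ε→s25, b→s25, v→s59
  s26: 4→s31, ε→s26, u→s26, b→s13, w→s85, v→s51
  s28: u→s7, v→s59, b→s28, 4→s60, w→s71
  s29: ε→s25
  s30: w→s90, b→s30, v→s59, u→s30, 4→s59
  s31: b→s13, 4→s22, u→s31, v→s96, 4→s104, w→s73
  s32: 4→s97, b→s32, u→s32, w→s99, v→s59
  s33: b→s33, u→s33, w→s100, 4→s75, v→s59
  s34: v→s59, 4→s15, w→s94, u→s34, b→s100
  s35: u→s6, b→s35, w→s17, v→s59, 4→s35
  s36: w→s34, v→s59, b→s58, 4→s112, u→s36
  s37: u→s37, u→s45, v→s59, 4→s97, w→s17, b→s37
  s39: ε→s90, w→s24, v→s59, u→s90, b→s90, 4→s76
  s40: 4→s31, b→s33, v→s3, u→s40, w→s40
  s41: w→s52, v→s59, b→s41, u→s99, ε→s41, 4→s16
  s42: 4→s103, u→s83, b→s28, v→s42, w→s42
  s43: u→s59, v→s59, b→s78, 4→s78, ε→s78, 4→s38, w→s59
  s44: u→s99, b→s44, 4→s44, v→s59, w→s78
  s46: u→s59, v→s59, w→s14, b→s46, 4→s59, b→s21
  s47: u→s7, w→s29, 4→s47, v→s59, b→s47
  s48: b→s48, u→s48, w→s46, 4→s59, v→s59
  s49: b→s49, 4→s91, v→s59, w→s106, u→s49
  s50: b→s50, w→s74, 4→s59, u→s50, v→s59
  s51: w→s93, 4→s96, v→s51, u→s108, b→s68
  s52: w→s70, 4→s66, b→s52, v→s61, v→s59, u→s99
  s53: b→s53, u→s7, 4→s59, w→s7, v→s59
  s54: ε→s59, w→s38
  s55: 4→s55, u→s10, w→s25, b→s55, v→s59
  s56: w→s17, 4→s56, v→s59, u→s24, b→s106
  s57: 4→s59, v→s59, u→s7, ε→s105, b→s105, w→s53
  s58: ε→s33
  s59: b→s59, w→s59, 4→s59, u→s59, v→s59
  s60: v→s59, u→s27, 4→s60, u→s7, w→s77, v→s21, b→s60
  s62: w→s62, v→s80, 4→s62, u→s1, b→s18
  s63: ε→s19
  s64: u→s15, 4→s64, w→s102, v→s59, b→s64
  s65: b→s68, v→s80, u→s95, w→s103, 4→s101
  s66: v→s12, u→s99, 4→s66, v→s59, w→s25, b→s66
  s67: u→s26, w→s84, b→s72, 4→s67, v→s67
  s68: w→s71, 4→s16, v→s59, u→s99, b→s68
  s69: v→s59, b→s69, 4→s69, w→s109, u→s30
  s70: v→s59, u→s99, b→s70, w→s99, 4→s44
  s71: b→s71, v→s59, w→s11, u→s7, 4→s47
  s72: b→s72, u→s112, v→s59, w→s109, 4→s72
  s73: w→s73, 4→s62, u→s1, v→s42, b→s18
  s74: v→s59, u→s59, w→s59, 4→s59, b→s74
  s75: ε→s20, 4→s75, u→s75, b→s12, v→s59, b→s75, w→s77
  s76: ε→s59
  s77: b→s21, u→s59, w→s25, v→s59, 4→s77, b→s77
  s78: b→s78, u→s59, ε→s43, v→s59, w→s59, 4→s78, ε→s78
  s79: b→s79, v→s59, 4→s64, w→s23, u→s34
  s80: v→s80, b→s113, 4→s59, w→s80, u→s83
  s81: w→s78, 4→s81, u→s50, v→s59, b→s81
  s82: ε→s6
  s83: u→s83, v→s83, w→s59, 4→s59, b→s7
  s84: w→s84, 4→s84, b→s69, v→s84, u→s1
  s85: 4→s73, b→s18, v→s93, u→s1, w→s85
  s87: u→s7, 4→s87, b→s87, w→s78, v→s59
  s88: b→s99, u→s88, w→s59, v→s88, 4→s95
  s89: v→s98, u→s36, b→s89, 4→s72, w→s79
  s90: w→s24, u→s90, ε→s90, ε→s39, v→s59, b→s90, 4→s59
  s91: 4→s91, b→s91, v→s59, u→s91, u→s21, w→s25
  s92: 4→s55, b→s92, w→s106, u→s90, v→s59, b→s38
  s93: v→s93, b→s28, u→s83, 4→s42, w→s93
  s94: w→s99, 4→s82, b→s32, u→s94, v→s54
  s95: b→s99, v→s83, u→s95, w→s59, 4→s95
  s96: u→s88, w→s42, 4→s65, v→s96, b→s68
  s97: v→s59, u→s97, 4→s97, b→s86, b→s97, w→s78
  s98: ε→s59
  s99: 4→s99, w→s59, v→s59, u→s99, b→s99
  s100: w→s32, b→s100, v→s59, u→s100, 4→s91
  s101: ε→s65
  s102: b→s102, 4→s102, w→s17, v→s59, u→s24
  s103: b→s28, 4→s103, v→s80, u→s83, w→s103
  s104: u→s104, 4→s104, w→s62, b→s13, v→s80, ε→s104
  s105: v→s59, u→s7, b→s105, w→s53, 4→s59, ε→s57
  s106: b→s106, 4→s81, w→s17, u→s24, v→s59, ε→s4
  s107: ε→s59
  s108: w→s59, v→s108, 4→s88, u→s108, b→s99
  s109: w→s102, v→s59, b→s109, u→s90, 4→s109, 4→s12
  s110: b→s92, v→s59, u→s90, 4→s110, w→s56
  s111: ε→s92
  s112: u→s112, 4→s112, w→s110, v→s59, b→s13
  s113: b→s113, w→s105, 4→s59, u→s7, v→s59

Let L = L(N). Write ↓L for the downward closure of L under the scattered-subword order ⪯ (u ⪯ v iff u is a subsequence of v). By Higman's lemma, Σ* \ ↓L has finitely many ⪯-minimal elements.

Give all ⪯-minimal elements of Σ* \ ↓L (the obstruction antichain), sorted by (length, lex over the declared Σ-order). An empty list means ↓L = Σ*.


|Q|=115, |F|=92, |δ|=515 (29 ε).
min D↑ (87 st, q0=0, F={5}): 0:w→0,b→1,v→0,4→2,u→3 1:w→4,b→1,v→5,4→6,u→7 2:w→8,b→6,v→2,4→2,u→9 3:w→3,b→10,v→11,4→12,u→3 4:w→13,b→4,v→5,4→14,u→15 5:w→5,b→5,v→5,4→5,u→5 6:w→16,b→6,v→5,4→6,u→17 7:w→15,b→10,v→5,4→17,u→7 8:w→8,b→18,v→8,4→8,u→19 9:w→20,b→21,v→22,4→12,u→9 10:w→23,b→10,v→5,4→24,u→10 11:w→11,b→25,v→11,4→26,u→27 12:w→28,b→21,v→26,4→29,u→12 13:w→30,b→13,v→5,4→31,u→32 14:w→33,b→14,v→5,4→14,u→34 15:w→32,b→23,v→5,4→34,u→15 16:w→33,b→16,v→5,4→16,u→35 17:w→36,b→21,v→5,4→17,u→17 18:w→16,b→18,v→5,4→18,u→37 19:w→19,b→37,v→38,4→5,u→19 20:w→20,b→39,v→40,4→28,u→19 21:w→41,b→21,v→5,4→24,u→21 22:w→40,b→42,v→22,4→26,u→27 23:w→43,b→23,v→5,4→44,u→23 24:w→45,b→24,v→5,4→24,u→24 25:w→46,b→25,v→5,4→47,u→30 26:w→48,b→42,v→26,4→49,u→50 27:w→5,b→30,v→27,4→50,u→27 28:w→28,b→39,v→48,4→51,u→19 29:w→51,b→21,v→38,4→29,u→29 30:w→5,b→30,v→5,4→30,u→30 31:w→52,b→31,v→5,4→31,u→53 32:w→30,b→43,v→5,4→53,u→32 33:w→52,b→33,v→5,4→33,u→54 34:w→55,b→56,v→5,4→34,u→34 35:w→54,b→35,v→5,4→5,u→35 36:w→55,b→41,v→5,4→36,u→35 37:w→35,b→37,v→5,4→5,u→37 38:w→38,b→57,v→38,4→5,u→58 39:w→41,b→39,v→5,4→59,u→37 40:w→40,b→60,v→40,4→48,u→58 41:w→61,b→41,v→5,4→62,u→35 42:w→63,b→42,v→5,4→47,u→30 43:w→30,b→43,v→5,4→64,u→43 44:w→65,b→44,v→5,4→44,u→44 45:w→65,b→45,v→5,4→45,u→5 46:w→66,b→46,v→5,4→67,u→30 47:w→45,b→47,v→5,4→47,u→30 48:w→48,b→60,v→48,4→68,u→58 49:w→68,b→42,v→38,4→49,u→69 50:w→5,b→30,v→50,4→69,u→50 51:w→51,b→39,v→38,4→51,u→19 52:w→5,b→52,v→5,4→52,u→70 53:w→52,b→71,v→5,4→53,u→53 54:w→70,b→54,v→5,4→5,u→54 55:w→52,b→61,v→5,4→55,u→54 56:w→61,b→56,v→5,4→44,u→56 57:w→72,b→57,v→5,4→5,u→70 58:w→5,b→70,v→58,4→5,u→58 59:w→45,b→59,v→5,4→59,u→73 60:w→63,b→60,v→5,4→74,u→70 61:w→52,b→61,v→5,4→75,u→54 62:w→65,b→62,v→5,4→62,u→76 63:w→77,b→63,v→5,4→78,u→70 64:w→79,b→64,v→5,4→64,u→64 65:w→79,b→65,v→5,4→65,u→5 66:w→30,b→66,v→5,4→80,u→30 67:w→65,b→67,v→5,4→67,u→30 68:w→68,b→60,v→38,4→68,u→58 69:w→5,b→30,v→58,4→69,u→69 70:w→5,b→70,v→5,4→5,u→70 71:w→52,b→71,v→5,4→64,u→71 72:w→81,b→72,v→5,4→5,u→70 73:w→82,b→73,v→5,4→5,u→73 74:w→45,b→74,v→5,4→74,u→70 75:w→79,b→75,v→5,4→75,u→83 76:w→84,b→76,v→5,4→5,u→76 77:w→52,b→77,v→5,4→85,u→70 78:w→65,b→78,v→5,4→78,u→70 79:w→5,b→79,v→5,4→79,u→5 80:w→79,b→80,v→5,4→80,u→30 81:w→70,b→81,v→5,4→5,u→70 82:w→84,b→82,v→5,4→5,u→5 83:w→86,b→83,v→5,4→5,u→83 84:w→86,b→84,v→5,4→5,u→5 85:w→79,b→85,v→5,4→85,u→70 86:w→5,b→86,v→5,4→5,u→5 (ε-aug+det+¬).
'bv': run [111, 85, 7] end={s12,s21,s38,s54,s59,s61,s98} — reject; 2/2 del acc.
'4wu4': N↓-sim [111, 91, 57, 23, 3] end={s107,s59,s76} rej; 4/4 deletions ∈↓L.
'uvuw': |S_i|=[111, 97, 45, 8, 1] end={s59} — reject; 4/4 deletions ∈↓L.
'bwwww': N↓-sim [111, 85, 62, 35, 8, 1] end={s59} ∉↓L; 5/5 deletions ∈↓L.
'ub4wu': run [111, 97, 65, 35, 12, 1] end={s59} rej; 5/5 del acc.
'u44v4': |S_i|=[111, 97, 78, 72, 10, 1] end={s59} — reject; 5/5 single-dels accept.
6 minimals (antichain).

A = [bv, 4wu4, uvuw, bwwww, ub4wu, u44v4].


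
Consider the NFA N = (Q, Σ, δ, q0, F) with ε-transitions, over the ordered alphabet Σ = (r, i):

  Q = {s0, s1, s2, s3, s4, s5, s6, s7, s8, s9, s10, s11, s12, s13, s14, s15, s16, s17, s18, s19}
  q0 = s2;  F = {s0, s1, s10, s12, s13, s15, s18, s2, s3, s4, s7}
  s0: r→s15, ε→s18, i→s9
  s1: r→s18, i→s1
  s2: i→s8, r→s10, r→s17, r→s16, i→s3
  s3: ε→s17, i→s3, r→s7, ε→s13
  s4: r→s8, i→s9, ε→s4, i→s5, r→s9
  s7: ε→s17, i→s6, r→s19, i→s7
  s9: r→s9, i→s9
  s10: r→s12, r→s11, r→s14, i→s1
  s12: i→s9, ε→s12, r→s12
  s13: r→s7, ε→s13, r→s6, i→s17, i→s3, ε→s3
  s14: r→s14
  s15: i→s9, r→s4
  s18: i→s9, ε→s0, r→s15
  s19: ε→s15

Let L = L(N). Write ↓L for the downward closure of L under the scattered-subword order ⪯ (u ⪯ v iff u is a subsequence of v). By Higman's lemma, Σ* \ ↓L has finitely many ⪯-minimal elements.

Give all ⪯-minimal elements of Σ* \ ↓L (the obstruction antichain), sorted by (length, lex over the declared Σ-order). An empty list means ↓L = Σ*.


Antichain: [rri, irrrr].

|Q|=20, |F|=11, |δ|=45 (10 ε).
min D↑ (10 st, q0=0, F={6}): 0:r→1,i→2 1:r→3,i→4 2:r→5,i→2 3:r→3,i→6 4:r→7,i→4 5:r→8,i→5 6:r→6,i→6 7:r→8,i→6 8:r→9,i→6 9:r→6,i→6 (ε-aug+det+¬).
'rri': |S_i|=[20, 17, 11, 2] end={s5,s9} — reject; 3/3 deletions ∈↓L.
'irrrr': run [20, 14, 11, 6, 4, 2] end={s8,s9} ∉↓L; 5/5 single-dels accept.
2 minimals (antichain).


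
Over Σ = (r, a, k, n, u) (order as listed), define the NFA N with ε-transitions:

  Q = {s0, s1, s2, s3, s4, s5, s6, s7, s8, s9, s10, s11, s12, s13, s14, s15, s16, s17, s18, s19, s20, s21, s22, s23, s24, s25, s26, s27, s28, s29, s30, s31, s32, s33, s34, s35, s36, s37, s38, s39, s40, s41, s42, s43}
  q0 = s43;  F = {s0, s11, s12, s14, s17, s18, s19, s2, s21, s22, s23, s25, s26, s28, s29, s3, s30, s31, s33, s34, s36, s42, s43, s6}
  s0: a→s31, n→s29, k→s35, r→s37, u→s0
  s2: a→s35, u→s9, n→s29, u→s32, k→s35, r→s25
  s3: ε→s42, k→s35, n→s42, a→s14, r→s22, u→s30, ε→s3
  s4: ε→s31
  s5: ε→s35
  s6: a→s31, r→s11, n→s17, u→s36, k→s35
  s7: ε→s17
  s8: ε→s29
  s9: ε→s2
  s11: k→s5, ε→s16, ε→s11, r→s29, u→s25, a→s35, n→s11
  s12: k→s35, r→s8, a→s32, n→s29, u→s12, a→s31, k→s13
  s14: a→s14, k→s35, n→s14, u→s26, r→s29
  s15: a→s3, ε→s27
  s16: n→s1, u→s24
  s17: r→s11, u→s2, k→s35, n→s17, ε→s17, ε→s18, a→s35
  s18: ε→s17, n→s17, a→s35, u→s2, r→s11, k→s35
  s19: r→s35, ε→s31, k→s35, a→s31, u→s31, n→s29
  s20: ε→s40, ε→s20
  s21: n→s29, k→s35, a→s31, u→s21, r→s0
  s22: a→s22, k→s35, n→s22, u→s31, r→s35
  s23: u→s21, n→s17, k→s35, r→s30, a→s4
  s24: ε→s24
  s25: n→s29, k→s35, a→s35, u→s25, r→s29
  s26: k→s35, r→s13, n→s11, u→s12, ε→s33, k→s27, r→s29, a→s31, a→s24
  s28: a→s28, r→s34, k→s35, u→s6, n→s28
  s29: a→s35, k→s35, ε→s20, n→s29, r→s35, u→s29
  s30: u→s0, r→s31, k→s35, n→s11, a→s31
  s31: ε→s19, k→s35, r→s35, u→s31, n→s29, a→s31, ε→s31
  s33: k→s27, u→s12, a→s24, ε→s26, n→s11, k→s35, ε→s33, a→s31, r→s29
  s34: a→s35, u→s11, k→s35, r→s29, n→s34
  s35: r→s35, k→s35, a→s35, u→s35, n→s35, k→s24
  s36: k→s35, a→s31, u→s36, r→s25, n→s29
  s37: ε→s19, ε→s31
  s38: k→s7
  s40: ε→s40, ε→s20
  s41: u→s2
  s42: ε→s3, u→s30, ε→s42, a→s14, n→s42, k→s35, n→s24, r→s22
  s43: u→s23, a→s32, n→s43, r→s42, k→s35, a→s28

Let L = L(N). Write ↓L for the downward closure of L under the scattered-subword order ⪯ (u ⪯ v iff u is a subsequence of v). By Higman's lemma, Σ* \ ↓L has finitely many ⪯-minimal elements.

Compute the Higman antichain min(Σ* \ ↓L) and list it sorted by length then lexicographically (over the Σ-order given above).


min(Σ*\↓L) = [k, rrr, ara, uar, una, uunr].

|Q|=44, |F|=24, |δ|=170 (29 ε).
min D↑ (21 st, q0=0, F={3}): 0:r→1,a→2,k→3,n→0,u→4 1:r→5,a→6,k→3,n→1,u→7 2:r→8,a→2,k→3,n→2,u→9 3:r→3,a→3,k→3,n→3,u→3 4:r→7,a→10,k→3,n→11,u→12 5:r→3,a→5,k→3,n→5,u→10 6:r→13,a→6,k→3,n→6,u→14 7:r→10,a→10,k→3,n→15,u→16 8:r→13,a→3,k→3,n→8,u→15 9:r→15,a→10,k→3,n→11,u→17 10:r→3,a→10,k→3,n→13,u→10 11:r→15,a→3,k→3,n→11,u→18 12:r→16,a→10,k→3,n→13,u→12 13:r→3,a→3,k→3,n→13,u→13 14:r→13,a→10,k→3,n→15,u→19 15:r→13,a→3,k→3,n→15,u→20 16:r→10,a→10,k→3,n→13,u→16 17:r→20,a→10,k→3,n→13,u→17 18:r→20,a→3,k→3,n→13,u→18 19:r→13,a→10,k→3,n→13,u→19 20:r→13,a→3,k→3,n→13,u→20 [Hopcroft].
'k': N↓-sim [38, 5] end={s13,s24,s27,s35,s5} ∉↓L; 1/1 single-dels accept.
'rrr': |S_i|=[38, 27, 11, 2] end={s24,s35} — reject; 3/3 deletions ∈↓L.
'ara': N↓-sim [38, 30, 13, 2] end={s24,s35} rej; 3/3 del acc.
'uar': run [38, 31, 9, 2] end={s24,s35} rej; 3/3 deletions ∈↓L.
'una': run [38, 31, 15, 2] end={s24,s35} rej; 3/3 deletions ∈↓L.
'uunr': N↓-sim [38, 31, 18, 5, 2] end={s24,s35} ∉↓L; 4/4 deletions ∈↓L.
6 words, ⪯-incomp.


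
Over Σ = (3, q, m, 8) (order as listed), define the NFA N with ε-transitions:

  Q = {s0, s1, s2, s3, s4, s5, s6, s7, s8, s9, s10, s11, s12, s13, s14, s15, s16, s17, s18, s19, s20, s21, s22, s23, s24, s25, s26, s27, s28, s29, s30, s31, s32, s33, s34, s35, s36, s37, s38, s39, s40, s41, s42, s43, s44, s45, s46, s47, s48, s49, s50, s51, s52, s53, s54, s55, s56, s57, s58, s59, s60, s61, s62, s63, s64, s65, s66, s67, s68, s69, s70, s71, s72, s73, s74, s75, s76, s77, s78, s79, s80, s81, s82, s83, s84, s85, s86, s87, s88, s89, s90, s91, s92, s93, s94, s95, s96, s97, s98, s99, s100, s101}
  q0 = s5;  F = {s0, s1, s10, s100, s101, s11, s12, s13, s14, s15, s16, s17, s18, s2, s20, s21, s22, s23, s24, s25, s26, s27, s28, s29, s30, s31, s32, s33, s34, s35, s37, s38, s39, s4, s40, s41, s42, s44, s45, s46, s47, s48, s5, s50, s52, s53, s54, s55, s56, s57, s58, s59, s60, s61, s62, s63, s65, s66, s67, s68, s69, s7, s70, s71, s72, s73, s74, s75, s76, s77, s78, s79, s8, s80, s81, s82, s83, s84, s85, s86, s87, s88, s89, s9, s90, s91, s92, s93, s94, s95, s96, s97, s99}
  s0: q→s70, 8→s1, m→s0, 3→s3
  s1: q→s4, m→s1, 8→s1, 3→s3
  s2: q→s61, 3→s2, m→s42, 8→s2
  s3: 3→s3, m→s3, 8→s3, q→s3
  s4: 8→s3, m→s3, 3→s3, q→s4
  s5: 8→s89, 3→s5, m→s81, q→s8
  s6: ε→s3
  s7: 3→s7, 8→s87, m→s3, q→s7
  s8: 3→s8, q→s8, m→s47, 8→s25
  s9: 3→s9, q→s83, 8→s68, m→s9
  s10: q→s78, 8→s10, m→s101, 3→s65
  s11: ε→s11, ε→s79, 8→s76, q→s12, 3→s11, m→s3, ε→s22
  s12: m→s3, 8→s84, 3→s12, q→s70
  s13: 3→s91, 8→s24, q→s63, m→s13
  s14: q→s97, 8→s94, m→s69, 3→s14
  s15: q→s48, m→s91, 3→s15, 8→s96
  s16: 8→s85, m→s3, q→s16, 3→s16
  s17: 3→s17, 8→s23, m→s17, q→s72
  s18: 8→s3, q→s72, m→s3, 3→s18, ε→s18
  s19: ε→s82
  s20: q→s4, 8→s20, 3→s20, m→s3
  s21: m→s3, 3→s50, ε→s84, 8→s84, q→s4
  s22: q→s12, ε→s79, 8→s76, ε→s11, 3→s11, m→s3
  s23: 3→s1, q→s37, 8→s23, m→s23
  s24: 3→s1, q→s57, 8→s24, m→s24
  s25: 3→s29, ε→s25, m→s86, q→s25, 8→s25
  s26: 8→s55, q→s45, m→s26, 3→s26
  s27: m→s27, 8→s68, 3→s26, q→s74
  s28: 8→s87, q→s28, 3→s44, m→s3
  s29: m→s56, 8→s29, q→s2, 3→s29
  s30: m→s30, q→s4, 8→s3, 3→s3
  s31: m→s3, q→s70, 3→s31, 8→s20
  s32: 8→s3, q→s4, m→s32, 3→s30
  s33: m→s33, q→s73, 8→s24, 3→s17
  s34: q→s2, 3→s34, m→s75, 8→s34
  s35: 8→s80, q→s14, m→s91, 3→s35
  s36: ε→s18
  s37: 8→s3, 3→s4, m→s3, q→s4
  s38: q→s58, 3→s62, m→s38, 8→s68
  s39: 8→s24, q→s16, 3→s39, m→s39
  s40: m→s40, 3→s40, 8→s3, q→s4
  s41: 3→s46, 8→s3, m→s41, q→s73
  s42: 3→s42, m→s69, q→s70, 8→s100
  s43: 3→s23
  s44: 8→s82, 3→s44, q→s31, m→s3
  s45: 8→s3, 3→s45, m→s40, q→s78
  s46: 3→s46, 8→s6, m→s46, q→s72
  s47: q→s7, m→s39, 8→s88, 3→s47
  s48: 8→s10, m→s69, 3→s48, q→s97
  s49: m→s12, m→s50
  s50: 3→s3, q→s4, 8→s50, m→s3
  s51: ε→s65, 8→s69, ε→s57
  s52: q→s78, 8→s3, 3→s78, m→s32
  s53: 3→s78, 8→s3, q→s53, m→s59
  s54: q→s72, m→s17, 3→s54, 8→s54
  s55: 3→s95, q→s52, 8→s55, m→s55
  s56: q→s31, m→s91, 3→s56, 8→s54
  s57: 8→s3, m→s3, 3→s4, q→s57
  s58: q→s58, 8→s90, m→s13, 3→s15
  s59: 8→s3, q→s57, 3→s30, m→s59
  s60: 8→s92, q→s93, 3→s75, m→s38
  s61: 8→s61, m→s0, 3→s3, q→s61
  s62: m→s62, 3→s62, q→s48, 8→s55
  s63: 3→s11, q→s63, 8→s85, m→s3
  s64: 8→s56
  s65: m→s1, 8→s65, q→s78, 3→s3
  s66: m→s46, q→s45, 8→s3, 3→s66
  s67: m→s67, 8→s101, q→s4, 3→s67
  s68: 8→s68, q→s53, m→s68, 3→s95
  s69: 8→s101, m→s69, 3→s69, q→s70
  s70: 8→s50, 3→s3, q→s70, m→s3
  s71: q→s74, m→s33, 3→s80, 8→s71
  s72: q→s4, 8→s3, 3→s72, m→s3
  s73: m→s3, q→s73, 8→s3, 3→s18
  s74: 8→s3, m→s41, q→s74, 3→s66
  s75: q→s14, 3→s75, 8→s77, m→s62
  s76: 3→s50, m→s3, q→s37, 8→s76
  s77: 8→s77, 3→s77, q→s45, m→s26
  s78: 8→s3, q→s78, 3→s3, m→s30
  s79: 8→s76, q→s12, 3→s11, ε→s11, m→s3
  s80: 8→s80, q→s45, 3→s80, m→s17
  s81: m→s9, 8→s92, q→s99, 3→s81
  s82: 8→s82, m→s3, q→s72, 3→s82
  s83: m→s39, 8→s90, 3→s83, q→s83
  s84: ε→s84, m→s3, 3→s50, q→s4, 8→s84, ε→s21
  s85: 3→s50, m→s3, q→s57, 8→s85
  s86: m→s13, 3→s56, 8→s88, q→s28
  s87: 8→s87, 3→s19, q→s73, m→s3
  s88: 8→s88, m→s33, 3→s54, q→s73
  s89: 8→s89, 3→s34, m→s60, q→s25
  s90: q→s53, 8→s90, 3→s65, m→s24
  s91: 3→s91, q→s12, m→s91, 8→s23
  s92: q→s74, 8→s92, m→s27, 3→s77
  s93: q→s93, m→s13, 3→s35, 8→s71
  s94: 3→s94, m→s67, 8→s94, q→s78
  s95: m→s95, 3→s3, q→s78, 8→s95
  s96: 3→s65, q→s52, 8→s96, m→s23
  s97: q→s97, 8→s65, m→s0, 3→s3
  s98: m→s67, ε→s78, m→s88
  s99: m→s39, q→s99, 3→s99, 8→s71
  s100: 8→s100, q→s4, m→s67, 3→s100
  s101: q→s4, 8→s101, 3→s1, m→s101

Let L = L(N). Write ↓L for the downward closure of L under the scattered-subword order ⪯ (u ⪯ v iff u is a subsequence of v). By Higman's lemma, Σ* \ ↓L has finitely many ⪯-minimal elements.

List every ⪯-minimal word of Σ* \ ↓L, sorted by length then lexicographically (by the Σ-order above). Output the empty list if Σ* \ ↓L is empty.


A = [qmqm, m8q8, mm833, 83qq3].

|Q|=102, |F|=93, |δ|=400 (17 ε).
min D↑ (91 st, q0=0, F={26}): 0:3→0,q→1,m→2,8→3 1:3→1,q→1,m→4,8→5 2:3→2,q→6,m→7,8→8 3:3→9,q→5,m→10,8→3 4:3→4,q→11,m→12,8→13 5:3→14,q→5,m→15,8→5 6:3→6,q→6,m→12,8→16 7:3→7,q→17,m→7,8→18 8:3→19,q→20,m→21,8→8 9:3→9,q→22,m→23,8→9 10:3→23,q→24,m→25,8→8 11:3→11,q→11,m→26,8→27 12:3→12,q→28,m→12,8→29 13:3→30,q→31,m→32,8→13 14:3→14,q→22,m→33,8→14 15:3→33,q→34,m→35,8→13 16:3→36,q→20,m→32,8→16 17:3→17,q→17,m→12,8→37 18:3→38,q→39,m→18,8→18 19:3→19,q→40,m→41,8→19 20:3→42,q→20,m→43,8→26 21:3→41,q→20,m→21,8→18 22:3→22,q→44,m→45,8→22 23:3→23,q→46,m→47,8→19 24:3→48,q→24,m→35,8→16 25:3→47,q→49,m→25,8→18 26:3→26,q→26,m→26,8→26 27:3→50,q→31,m→26,8→27 28:3→28,q→28,m→26,8→51 29:3→52,q→53,m→29,8→29 30:3→30,q→54,m→55,8→30 31:3→56,q→31,m→26,8→26 32:3→55,q→31,m→32,8→29 33:3→33,q→57,m→58,8→30 34:3→59,q→34,m→26,8→27 35:3→58,q→60,m→35,8→29 36:3→36,q→40,m→55,8→36 37:3→61,q→39,m→29,8→37 38:3→26,q→62,m→38,8→38 39:3→62,q→39,m→63,8→26 40:3→40,q→62,m→64,8→26 41:3→41,q→40,m→41,8→65 42:3→42,q→40,m→66,8→26 43:3→66,q→31,m→43,8→26 44:3→26,q→44,m→67,8→44 45:3→45,q→68,m→69,8→70 46:3→46,q→71,m→69,8→72 47:3→47,q→73,m→47,8→65 48:3→48,q→46,m→58,8→36 49:3→74,q→49,m→35,8→37 50:3→50,q→54,m→26,8→50 51:3→75,q→53,m→26,8→51 52:3→26,q→76,m→52,8→52 53:3→76,q→53,m→26,8→26 54:3→54,q→76,m→26,8→26 55:3→55,q→54,m→55,8→77 56:3→56,q→54,m→26,8→26 57:3→57,q→68,m→26,8→78 58:3→58,q→79,m→58,8→77 59:3→59,q→57,m→26,8→50 60:3→80,q→60,m→26,8→51 61:3→26,q→62,m→52,8→61 62:3→26,q→62,m→81,8→26 63:3→81,q→53,m→63,8→26 64:3→64,q→76,m→64,8→26 65:3→38,q→82,m→65,8→65 66:3→66,q→54,m→66,8→26 67:3→26,q→68,m→67,8→52 68:3→26,q→68,m→26,8→75 69:3→69,q→68,m→69,8→83 70:3→70,q→76,m→84,8→70 71:3→26,q→71,m→67,8→61 72:3→72,q→62,m→84,8→72 73:3→73,q→71,m→69,8→85 74:3→74,q→73,m→58,8→86 75:3→26,q→76,m→26,8→75 76:3→26,q→76,m→26,8→26 77:3→52,q→87,m→77,8→77 78:3→78,q→76,m→26,8→78 79:3→79,q→68,m→26,8→88 80:3→80,q→79,m→26,8→89 81:3→26,q→76,m→81,8→26 82:3→62,q→62,m→90,8→26 83:3→52,q→76,m→83,8→83 84:3→84,q→76,m→84,8→83 85:3→61,q→62,m→83,8→85 86:3→61,q→82,m→77,8→86 87:3→76,q→76,m→26,8→26 88:3→75,q→76,m→26,8→88 89:3→75,q→87,m→26,8→89 90:3→81,q→76,m→90,8→26 [Hopcroft].
'qmqm': N↓-sim [96, 80, 53, 27, 1] end={s3} — reject; 4/4 single-dels accept.
'm8q8': |S_i|=[96, 88, 53, 20, 2] end={s3,s6} rej; 4/4 deletions ∈↓L.
'mm833': run [96, 88, 61, 27, 8, 1] end={s3} rej; 5/5 deletions ∈↓L.
'83qq3': |S_i|=[96, 86, 60, 32, 11, 1] end={s3} rej; 5/5 deletions ∈↓L.
4 obstructions.


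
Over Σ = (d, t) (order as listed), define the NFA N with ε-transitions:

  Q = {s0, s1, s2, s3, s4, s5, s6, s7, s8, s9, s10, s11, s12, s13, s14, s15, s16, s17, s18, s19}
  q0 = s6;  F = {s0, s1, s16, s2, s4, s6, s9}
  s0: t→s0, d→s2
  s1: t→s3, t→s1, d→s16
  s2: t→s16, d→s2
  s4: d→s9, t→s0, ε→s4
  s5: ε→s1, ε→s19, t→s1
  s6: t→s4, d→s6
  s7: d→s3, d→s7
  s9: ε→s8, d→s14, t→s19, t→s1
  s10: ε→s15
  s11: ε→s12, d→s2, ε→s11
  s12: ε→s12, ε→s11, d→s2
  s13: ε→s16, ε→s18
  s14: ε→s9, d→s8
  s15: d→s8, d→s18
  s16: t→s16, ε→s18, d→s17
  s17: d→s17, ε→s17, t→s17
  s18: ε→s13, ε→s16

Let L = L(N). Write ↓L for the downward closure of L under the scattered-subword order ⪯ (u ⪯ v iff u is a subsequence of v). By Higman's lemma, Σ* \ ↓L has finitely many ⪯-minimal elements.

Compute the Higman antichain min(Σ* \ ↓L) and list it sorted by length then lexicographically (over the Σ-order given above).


min(Σ*\↓L) = [tdtdd, ttdtd].

|Q|=20, |F|=7, |δ|=42 (16 ε).
min D↑ (8 st, q0=0, F={7}): 0:d→0,t→1 1:d→2,t→3 2:d→2,t→4 3:d→5,t→3 4:d→6,t→4 5:d→5,t→6 6:d→7,t→6 7:d→7,t→7 [Hopcroft].
'tdtdd': run [14, 13, 11, 7, 4, 1] end={s17} rej; 5/5 del acc.
'ttdtd': run [14, 13, 9, 5, 4, 1] end={s17} ∉↓L; 5/5 deletions ∈↓L.
2 obstructions.


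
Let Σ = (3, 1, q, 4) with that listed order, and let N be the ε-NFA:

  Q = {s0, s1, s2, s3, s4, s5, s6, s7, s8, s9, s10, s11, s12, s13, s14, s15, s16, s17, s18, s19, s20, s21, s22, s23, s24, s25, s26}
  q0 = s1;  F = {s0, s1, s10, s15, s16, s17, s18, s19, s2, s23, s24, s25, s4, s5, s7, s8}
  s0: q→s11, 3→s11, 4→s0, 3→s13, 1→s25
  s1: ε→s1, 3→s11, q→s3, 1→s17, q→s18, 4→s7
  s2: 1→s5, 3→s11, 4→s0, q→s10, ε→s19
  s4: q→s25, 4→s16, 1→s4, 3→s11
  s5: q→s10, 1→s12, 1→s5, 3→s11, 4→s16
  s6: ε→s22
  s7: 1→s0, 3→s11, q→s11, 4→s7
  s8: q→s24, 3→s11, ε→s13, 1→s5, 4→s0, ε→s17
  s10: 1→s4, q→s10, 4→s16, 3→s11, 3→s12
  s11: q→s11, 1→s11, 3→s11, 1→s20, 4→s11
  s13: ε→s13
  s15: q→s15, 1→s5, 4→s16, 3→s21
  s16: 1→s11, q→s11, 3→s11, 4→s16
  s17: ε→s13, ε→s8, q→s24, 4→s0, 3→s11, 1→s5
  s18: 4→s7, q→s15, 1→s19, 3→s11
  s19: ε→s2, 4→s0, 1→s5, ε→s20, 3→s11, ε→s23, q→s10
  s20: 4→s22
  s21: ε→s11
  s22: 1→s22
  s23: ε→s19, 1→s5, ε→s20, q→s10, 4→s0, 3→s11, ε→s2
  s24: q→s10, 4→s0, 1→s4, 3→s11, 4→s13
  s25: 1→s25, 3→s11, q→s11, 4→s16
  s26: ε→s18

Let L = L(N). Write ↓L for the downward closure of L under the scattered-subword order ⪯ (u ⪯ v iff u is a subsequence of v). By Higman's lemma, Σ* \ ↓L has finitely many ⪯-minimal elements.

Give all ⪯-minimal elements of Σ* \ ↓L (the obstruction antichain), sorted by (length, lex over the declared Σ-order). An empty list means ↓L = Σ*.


|Q|=27, |F|=16, |δ|=92 (16 ε).
min D↑ (14 st, q0=0, F={1}): 0:3→1,1→2,q→3,4→4 1:3→1,1→1,q→1,4→1 2:3→1,1→5,q→6,4→7 3:3→1,1→8,q→9,4→4 4:3→1,1→7,q→1,4→4 5:3→1,1→5,q→10,4→11 6:3→1,1→12,q→10,4→7 7:3→1,1→13,q→1,4→7 8:3→1,1→5,q→10,4→7 9:3→1,1→5,q→9,4→11 10:3→1,1→12,q→10,4→11 11:3→1,1→1,q→1,4→11 12:3→1,1→12,q→13,4→11 13:3→1,1→13,q→1,4→11 [Hopcroft].
'3': N↓-sim [23, 6] end={s11,s12,s13,s20,s21,s22} rej; 1/1 deletions ∈↓L.
'4q': N↓-sim [23, 8, 3] end={s11,s20,s22} rej; 2/2 deletions ∈↓L.
'1141': N↓-sim [23, 17, 9, 4, 3] end={s11,s20,s22} — reject; 4/4 deletions ∈↓L.
'qq41': N↓-sim [23, 20, 11, 4, 3] end={s11,s20,s22} ∉↓L; 4/4 del acc.
'1q1qq': run [23, 17, 11, 6, 5, 3] end={s11,s20,s22} — reject; 5/5 del acc.
5 minimals (antichain).

min(Σ*\↓L) = [3, 4q, 1141, qq41, 1q1qq].


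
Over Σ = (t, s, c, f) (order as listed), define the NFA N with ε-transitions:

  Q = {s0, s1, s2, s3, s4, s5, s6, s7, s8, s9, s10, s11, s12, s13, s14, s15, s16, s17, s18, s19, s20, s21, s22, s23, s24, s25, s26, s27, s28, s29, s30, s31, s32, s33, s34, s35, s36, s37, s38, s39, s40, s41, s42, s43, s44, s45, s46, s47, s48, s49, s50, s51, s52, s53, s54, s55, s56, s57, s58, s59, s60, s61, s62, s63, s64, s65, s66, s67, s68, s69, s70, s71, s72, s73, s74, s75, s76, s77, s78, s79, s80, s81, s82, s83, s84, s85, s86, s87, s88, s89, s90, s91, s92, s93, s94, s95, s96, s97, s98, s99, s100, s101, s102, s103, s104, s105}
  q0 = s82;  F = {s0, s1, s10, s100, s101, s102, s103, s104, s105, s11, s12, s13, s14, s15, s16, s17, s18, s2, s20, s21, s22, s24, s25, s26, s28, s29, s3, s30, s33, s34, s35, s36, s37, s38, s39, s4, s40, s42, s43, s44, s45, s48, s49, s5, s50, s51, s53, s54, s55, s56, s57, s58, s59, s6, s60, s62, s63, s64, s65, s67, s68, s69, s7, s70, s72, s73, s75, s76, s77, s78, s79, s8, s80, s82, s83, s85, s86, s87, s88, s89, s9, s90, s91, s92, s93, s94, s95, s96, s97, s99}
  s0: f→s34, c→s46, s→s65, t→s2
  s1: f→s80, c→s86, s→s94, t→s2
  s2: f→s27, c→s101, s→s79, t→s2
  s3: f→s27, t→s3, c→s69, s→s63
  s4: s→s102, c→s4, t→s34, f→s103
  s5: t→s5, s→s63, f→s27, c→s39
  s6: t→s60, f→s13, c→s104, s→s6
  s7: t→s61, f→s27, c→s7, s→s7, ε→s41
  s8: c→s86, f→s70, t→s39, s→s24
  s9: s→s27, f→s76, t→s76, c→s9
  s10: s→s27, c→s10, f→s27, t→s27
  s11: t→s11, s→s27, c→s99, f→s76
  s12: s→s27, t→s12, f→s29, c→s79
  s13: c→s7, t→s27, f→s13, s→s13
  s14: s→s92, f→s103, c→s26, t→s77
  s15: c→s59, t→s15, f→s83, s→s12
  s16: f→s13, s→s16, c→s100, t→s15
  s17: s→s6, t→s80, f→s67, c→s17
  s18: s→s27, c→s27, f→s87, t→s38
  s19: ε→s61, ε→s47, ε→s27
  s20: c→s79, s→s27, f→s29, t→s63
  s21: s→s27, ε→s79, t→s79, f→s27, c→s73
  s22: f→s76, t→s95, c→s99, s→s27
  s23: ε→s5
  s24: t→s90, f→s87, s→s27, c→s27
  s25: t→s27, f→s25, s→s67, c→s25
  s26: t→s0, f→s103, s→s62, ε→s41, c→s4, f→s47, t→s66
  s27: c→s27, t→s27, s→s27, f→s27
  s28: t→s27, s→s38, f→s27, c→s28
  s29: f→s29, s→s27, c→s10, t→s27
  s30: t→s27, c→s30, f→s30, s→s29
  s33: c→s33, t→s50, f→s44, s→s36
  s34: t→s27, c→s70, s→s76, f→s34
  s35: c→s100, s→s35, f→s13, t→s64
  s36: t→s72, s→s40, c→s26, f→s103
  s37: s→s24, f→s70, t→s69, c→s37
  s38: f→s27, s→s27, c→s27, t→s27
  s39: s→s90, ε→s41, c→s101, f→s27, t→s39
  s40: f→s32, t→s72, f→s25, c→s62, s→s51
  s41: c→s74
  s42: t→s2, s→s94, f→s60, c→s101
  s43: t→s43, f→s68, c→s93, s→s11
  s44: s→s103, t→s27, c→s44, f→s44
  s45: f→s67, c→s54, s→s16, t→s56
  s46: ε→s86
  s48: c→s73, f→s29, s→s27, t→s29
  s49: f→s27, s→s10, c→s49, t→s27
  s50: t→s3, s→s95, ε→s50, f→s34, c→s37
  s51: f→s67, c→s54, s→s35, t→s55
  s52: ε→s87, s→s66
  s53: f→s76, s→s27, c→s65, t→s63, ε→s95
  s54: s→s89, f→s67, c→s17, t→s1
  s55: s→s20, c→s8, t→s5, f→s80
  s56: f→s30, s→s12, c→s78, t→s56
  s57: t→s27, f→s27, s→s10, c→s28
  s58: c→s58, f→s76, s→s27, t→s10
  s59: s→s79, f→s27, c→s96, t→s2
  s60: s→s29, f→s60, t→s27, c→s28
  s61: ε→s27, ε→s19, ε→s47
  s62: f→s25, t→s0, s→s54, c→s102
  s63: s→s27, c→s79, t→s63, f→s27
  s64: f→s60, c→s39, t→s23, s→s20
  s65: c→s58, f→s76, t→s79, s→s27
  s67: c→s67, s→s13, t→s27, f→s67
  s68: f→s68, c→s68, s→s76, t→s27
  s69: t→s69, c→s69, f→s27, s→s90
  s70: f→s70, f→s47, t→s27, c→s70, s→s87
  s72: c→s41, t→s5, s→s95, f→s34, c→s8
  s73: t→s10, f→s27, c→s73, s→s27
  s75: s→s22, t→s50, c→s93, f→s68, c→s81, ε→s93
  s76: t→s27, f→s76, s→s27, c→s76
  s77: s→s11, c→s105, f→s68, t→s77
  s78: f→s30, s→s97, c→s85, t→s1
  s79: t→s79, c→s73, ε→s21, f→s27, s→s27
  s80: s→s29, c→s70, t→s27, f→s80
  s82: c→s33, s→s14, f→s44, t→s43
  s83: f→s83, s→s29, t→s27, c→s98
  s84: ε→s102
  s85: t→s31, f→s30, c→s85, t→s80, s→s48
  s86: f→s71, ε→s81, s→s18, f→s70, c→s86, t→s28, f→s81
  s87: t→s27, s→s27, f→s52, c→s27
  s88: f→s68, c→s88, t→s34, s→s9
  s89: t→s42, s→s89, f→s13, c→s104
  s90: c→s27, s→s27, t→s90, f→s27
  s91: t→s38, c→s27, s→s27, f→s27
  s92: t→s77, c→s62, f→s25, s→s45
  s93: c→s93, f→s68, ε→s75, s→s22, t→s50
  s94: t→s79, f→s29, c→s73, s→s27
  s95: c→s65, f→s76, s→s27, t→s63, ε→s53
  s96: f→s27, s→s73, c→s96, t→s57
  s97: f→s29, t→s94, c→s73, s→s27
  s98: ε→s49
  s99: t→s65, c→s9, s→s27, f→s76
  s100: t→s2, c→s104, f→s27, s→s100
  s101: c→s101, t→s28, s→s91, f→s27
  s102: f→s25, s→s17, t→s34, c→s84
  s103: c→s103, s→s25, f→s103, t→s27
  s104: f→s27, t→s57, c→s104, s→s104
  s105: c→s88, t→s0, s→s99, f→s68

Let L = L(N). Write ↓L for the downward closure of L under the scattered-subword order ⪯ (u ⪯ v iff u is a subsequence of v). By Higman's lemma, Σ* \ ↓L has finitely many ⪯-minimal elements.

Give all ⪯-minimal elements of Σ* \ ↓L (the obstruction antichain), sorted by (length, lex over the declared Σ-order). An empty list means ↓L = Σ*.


|Q|=106, |F|=90, |δ|=397 (22 ε).
min D↑ (88 st, q0=0, F={14}): 0:t→1,s→2,c→3,f→4 1:t→1,s→5,c→6,f→7 2:t→8,s→9,c→10,f→11 3:t→12,s→13,c→3,f→4 4:t→14,s→11,c→4,f→4 5:t→5,s→14,c→15,f→16 6:t→12,s→17,c→6,f→7 7:t→14,s→16,c→7,f→7 8:t→8,s→5,c→18,f→7 9:t→8,s→19,c→20,f→21 10:t→22,s→20,c→23,f→11 11:t→14,s→21,c→11,f→11 12:t→24,s→25,c→26,f→27 13:t→28,s→29,c→10,f→11 14:t→14,s→14,c→14,f→14 15:t→30,s→14,c→31,f→16 16:t→14,s→14,c→16,f→16 17:t→25,s→14,c→15,f→16 18:t→22,s→15,c→32,f→7 19:t→33,s→34,c→35,f→36 20:t→22,s→35,c→37,f→21 21:t→14,s→36,c→21,f→21 22:t→38,s→30,c→39,f→27 23:t→27,s→37,c→23,f→11 24:t→24,s→40,c→41,f→14 25:t→40,s→14,c→30,f→16 26:t→41,s→42,c→26,f→43 27:t→14,s→16,c→43,f→27 28:t→44,s→25,c→45,f→27 29:t→28,s→46,c→20,f→21 30:t→47,s→14,c→48,f→16 31:t→16,s→14,c→31,f→16 32:t→27,s→31,c→32,f→7 33:t→33,s→49,c→50,f→51 34:t→52,s→34,c→53,f→54 35:t→55,s→56,c→57,f→36 36:t→14,s→54,c→36,f→36 37:t→27,s→57,c→37,f→21 38:t→38,s→47,c→58,f→14 39:t→59,s→60,c→39,f→43 40:t→40,s→14,c→47,f→14 41:t→41,s→61,c→41,f→14 42:t→61,s→14,c→14,f→62 43:t→14,s→62,c→43,f→43 44:t→44,s→40,c→63,f→14 45:t→63,s→42,c→39,f→43 46:t→64,s→65,c→35,f→36 47:t→47,s→14,c→66,f→14 48:t→67,s→14,c→48,f→16 49:t→49,s→14,c→47,f→68 50:t→55,s→69,c→70,f→51 51:t→14,s→68,c→51,f→51 52:t→52,s→49,c→71,f→72 53:t→38,s→53,c→73,f→14 54:t→14,s→54,c→74,f→54 55:t→38,s→75,c→39,f→76 56:t→77,s→56,c→73,f→54 57:t→76,s→78,c→57,f→36 58:t→59,s→79,c→58,f→14 59:t→14,s→80,c→59,f→14 60:t→80,s→14,c→14,f→62 61:t→61,s→14,c→14,f→14 62:t→14,s→14,c→14,f→62 63:t→63,s→61,c→58,f→14 64:t→44,s→81,c→45,f→76 65:t→82,s→65,c→53,f→54 66:t→67,s→14,c→66,f→14 67:t→14,s→14,c→67,f→14 68:t→14,s→14,c→67,f→68 69:t→75,s→14,c→66,f→68 70:t→76,s→83,c→70,f→51 71:t→38,s→47,c→84,f→14 72:t→14,s→68,c→85,f→72 73:t→86,s→73,c→73,f→14 74:t→14,s→74,c→74,f→14 75:t→47,s→14,c→66,f→68 76:t→14,s→68,c→43,f→76 77:t→38,s→75,c→58,f→87 78:t→87,s→78,c→73,f→54 79:t→80,s→14,c→14,f→14 80:t→14,s→14,c→14,f→14 81:t→40,s→14,c→47,f→68 82:t→44,s→81,c→63,f→87 83:t→68,s→14,c→66,f→68 84:t→86,s→66,c→84,f→14 85:t→14,s→67,c→85,f→14 86:t→14,s→67,c→59,f→14 87:t→14,s→68,c→59,f→87 (ε-aug+det+¬).
'ft': N↓-sim [106, 32, 4] end={s19,s27,s47,s61} ∉↓L; 2/2 deletions ∈↓L.
'tss': run [106, 78, 29, 2] end={s27,s66} ∉↓L; 3/3 single-dels accept.
'cttf': |S_i|=[106, 94, 54, 19, 1] end={s27} — reject; 4/4 deletions ∈↓L.
'scctt': |S_i|=[106, 96, 71, 48, 18, 1] end={s27} — reject; 5/5 deletions ∈↓L.
'ctcsc': N↓-sim [106, 94, 54, 30, 9, 1] end={s27} ∉↓L; 5/5 single-dels accept.
'sssscf': |S_i|=[106, 96, 90, 75, 49, 25, 1] end={s27} rej; 6/6 single-dels accept.
6 obstructions.

A = [ft, tss, cttf, scctt, ctcsc, sssscf].


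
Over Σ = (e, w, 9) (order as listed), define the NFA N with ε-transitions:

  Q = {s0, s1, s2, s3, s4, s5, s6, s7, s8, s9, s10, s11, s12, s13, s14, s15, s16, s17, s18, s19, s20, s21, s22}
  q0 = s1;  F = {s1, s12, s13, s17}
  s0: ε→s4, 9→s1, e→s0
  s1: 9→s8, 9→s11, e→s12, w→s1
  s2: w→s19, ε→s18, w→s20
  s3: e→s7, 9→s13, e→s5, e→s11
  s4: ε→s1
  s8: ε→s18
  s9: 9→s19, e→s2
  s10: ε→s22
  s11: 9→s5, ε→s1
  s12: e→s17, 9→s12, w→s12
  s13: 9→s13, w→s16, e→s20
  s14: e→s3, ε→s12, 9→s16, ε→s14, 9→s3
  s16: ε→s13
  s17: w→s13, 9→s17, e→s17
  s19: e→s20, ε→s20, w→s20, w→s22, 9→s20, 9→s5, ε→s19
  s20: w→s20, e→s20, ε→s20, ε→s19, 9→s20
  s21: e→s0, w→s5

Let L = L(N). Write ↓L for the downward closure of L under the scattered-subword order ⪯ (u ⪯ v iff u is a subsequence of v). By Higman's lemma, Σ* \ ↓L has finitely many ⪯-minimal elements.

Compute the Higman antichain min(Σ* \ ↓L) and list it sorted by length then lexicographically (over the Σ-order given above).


|Q|=23, |F|=4, |δ|=50 (13 ε).
min D↑ (5 st, q0=0, F={4}): 0:e→1,w→0,9→0 1:e→2,w→1,9→1 2:e→2,w→3,9→2 3:e→4,w→3,9→3 4:e→4,w→4,9→4 [Hopcroft].
'eewe': N↓-sim [12, 8, 7, 6, 4] end={s19,s20,s22,s5} ∉↓L; 4/4 single-dels accept.
1 obstructions.

Antichain: [eewe].


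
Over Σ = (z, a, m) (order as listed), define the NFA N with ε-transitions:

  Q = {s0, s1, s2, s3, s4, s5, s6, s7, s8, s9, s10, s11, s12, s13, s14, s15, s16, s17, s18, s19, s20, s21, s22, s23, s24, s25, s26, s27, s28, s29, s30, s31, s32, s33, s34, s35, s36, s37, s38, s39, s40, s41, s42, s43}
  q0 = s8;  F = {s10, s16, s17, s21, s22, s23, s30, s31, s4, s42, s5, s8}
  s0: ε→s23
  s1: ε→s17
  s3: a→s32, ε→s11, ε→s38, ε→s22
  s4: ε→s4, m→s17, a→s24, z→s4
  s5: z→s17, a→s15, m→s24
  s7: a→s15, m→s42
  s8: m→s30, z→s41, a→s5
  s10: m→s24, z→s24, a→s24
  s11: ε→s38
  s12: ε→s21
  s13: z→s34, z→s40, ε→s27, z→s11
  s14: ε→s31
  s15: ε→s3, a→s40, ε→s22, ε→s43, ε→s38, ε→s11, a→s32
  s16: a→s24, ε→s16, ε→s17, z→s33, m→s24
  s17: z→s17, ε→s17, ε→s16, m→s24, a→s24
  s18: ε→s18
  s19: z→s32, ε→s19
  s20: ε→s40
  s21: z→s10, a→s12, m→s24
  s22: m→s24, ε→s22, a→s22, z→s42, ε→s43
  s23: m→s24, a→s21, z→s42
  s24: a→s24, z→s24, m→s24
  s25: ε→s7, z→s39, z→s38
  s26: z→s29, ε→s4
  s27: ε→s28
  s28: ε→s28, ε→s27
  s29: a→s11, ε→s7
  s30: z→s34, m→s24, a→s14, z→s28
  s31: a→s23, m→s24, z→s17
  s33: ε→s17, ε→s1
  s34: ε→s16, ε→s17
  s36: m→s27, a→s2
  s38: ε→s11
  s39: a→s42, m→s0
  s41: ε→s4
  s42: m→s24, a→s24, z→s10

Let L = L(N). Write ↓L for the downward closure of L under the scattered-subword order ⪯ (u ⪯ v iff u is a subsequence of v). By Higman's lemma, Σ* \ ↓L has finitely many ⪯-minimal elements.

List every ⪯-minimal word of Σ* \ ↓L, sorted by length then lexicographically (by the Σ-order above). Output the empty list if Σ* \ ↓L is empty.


A = [za, am, mm, aazzz, maaazz].

|Q|=44, |F|=12, |δ|=93 (36 ε).
min D↑ (12 st, q0=0, F={4}): 0:z→1,a→2,m→3 1:z→1,a→4,m→5 2:z→5,a→6,m→4 3:z→5,a→7,m→4 4:z→4,a→4,m→4 5:z→5,a→4,m→4 6:z→8,a→6,m→4 7:z→5,a→9,m→4 8:z→10,a→4,m→4 9:z→8,a→11,m→4 10:z→4,a→4,m→4 11:z→10,a→11,m→4 (ε-aug+det+¬).
'za': N↓-sim [28, 12, 1] end={s24} ∉↓L; 2/2 del acc.
'am': N↓-sim [28, 21, 1] end={s24} rej; 2/2 single-dels accept.
'mm': run [28, 16, 1] end={s24} — reject; 2/2 deletions ∈↓L.
'aazzz': run [28, 21, 14, 3, 2, 1] end={s24} ∉↓L; 5/5 del acc.
'maaazz': N↓-sim [28, 16, 12, 6, 4, 2, 1] end={s24} rej; 6/6 deletions ∈↓L.
5 obstructions.
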